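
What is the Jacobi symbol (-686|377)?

Reduce the numerator: -686 ≡ 68 (mod 377), so (-686|377) = (68|377).
Factor out 2: 68 = 2^2·17. Since 377 ≡ 1 (mod 8), (2|377) = +1, and (2|377)^2 = +1. Now have (17|377).
17 ≡ 1 (mod 4), so quadratic reciprocity gives (17|377) = (377|17). Reduce: 377 ≡ 3 (mod 17). Now have (3|17).
17 ≡ 1 (mod 4), so quadratic reciprocity gives (3|17) = (17|3). Reduce: 17 ≡ 2 (mod 3). Now have (2|3).
Factor out 2: 2 = 2. Since 3 ≡ 3 (mod 8), (2|3) = -1. Now have -(1|3).
(1|3) = 1. Collecting the sign factors: -1.

-1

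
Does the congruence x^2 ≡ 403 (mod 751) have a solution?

no

Both 403 ≡ 3 and 751 ≡ 3 (mod 4), so reciprocity gives (403|751) = -(751|403). Reduce: 751 ≡ 348 (mod 403). Now have -(348|403).
Factor out 2: 348 = 2^2·87. Since 403 ≡ 3 (mod 8), (2|403) = -1, and (2|403)^2 = +1. Now have -(87|403).
Both 87 ≡ 3 and 403 ≡ 3 (mod 4), so reciprocity gives (87|403) = -(403|87). Reduce: 403 ≡ 55 (mod 87). Now have (55|87).
Both 55 ≡ 3 and 87 ≡ 3 (mod 4), so reciprocity gives (55|87) = -(87|55). Reduce: 87 ≡ 32 (mod 55). Now have -(32|55).
Factor out 2: 32 = 2^5. Since 55 ≡ 7 (mod 8), (2|55) = +1, and (2|55)^5 = +1. Now have -(1|55).
(1|55) = 1. Collecting the sign factors: -1.
The Legendre symbol is -1, so x^2 ≡ 403 (mod 751) has no solution.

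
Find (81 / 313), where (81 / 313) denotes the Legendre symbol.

1

(81 / 313)
  = (313 / 81)    [QR: 81 ≡ 1 mod 4, sign kept]
  = (70 / 81)    [313 ≡ 70 mod 81]
  = (35 / 81)    [81 ≡ 1 mod 8 ⇒ (2 / 81) = +1]
  = (81 / 35)    [QR: 81 ≡ 1 mod 4, sign kept]
  = (11 / 35)    [81 ≡ 11 mod 35]
  = -(35 / 11)    [QR: both ≡ 3 mod 4, sign flips]
  = -(2 / 11)    [35 ≡ 2 mod 11]
  = (1 / 11)    [11 ≡ 3 mod 8 ⇒ (2 / 11) = -1]
  = 1    [(1 / 11) = 1]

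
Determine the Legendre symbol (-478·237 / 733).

-1

By multiplicativity, (-478·237 / 733) = (-478 / 733)·(237 / 733).
First factor (-478 / 733):
Reduce the numerator: -478 ≡ 255 (mod 733), so (-478 / 733) = (255 / 733).
733 ≡ 1 (mod 4), so quadratic reciprocity gives (255 / 733) = (733 / 255). Reduce: 733 ≡ 223 (mod 255). Now have (223 / 255).
Both 223 ≡ 3 and 255 ≡ 3 (mod 4), so reciprocity gives (223 / 255) = -(255 / 223). Reduce: 255 ≡ 32 (mod 223). Now have -(32 / 223).
Factor out 2: 32 = 2^5. Since 223 ≡ 7 (mod 8), (2 / 223) = +1, and (2 / 223)^5 = +1. Now have -(1 / 223).
(1 / 223) = 1. Collecting the sign factors: -1.
Second factor (237 / 733):
237 ≡ 1 (mod 4), so quadratic reciprocity gives (237 / 733) = (733 / 237). Reduce: 733 ≡ 22 (mod 237). Now have (22 / 237).
Factor out 2: 22 = 2·11. Since 237 ≡ 5 (mod 8), (2 / 237) = -1. Now have -(11 / 237).
237 ≡ 1 (mod 4), so quadratic reciprocity gives (11 / 237) = (237 / 11). Reduce: 237 ≡ 6 (mod 11). Now have -(6 / 11).
Factor out 2: 6 = 2·3. Since 11 ≡ 3 (mod 8), (2 / 11) = -1. Now have (3 / 11).
Both 3 ≡ 3 and 11 ≡ 3 (mod 4), so reciprocity gives (3 / 11) = -(11 / 3). Reduce: 11 ≡ 2 (mod 3). Now have -(2 / 3).
Factor out 2: 2 = 2. Since 3 ≡ 3 (mod 8), (2 / 3) = -1. Now have (1 / 3).
(1 / 3) = 1. Collecting the sign factors: 1.
Product: (-1)·(1) = -1.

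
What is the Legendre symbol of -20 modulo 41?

Pull out -1: (-20/41) = (-1/41)·(20/41). Since 41 ≡ 1 (mod 4), (-1/41) = +1. Now have (20/41).
Factor out 2: 20 = 2^2·5. Since 41 ≡ 1 (mod 8), (2/41) = +1, and (2/41)^2 = +1. Now have (5/41).
5 ≡ 1 (mod 4), so quadratic reciprocity gives (5/41) = (41/5). Reduce: 41 ≡ 1 (mod 5). Now have (1/5).
(1/5) = 1. Collecting the sign factors: 1.

1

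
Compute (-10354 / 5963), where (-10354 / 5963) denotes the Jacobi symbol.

(-10354 / 5963)
  = -(10354 / 5963)    [5963 ≡ 3 mod 4 ⇒ (-1 / 5963) = -1]
  = -(4391 / 5963)    [10354 ≡ 4391 mod 5963]
  = (5963 / 4391)    [QR: both ≡ 3 mod 4, sign flips]
  = (1572 / 4391)    [5963 ≡ 1572 mod 4391]
  = (393 / 4391)    [4391 ≡ 7 mod 8 ⇒ (2 / 4391)^2 = +1]
  = (4391 / 393)    [QR: 393 ≡ 1 mod 4, sign kept]
  = (68 / 393)    [4391 ≡ 68 mod 393]
  = (17 / 393)    [393 ≡ 1 mod 8 ⇒ (2 / 393)^2 = +1]
  = (393 / 17)    [QR: 17 ≡ 1 mod 4, sign kept]
  = (2 / 17)    [393 ≡ 2 mod 17]
  = (1 / 17)    [17 ≡ 1 mod 8 ⇒ (2 / 17) = +1]
  = 1    [(1 / 17) = 1]

1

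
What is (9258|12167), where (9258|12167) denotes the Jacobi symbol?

1

Factor out 2: 9258 = 2·4629. Since 12167 ≡ 7 (mod 8), (2|12167) = +1. Now have (4629|12167).
4629 ≡ 1 (mod 4), so quadratic reciprocity gives (4629|12167) = (12167|4629). Reduce: 12167 ≡ 2909 (mod 4629). Now have (2909|4629).
2909 ≡ 1 (mod 4), so quadratic reciprocity gives (2909|4629) = (4629|2909). Reduce: 4629 ≡ 1720 (mod 2909). Now have (1720|2909).
Factor out 2: 1720 = 2^3·215. Since 2909 ≡ 5 (mod 8), (2|2909) = -1, and (2|2909)^3 = -1. Now have -(215|2909).
2909 ≡ 1 (mod 4), so quadratic reciprocity gives (215|2909) = (2909|215). Reduce: 2909 ≡ 114 (mod 215). Now have -(114|215).
Factor out 2: 114 = 2·57. Since 215 ≡ 7 (mod 8), (2|215) = +1. Now have -(57|215).
57 ≡ 1 (mod 4), so quadratic reciprocity gives (57|215) = (215|57). Reduce: 215 ≡ 44 (mod 57). Now have -(44|57).
Factor out 2: 44 = 2^2·11. Since 57 ≡ 1 (mod 8), (2|57) = +1, and (2|57)^2 = +1. Now have -(11|57).
57 ≡ 1 (mod 4), so quadratic reciprocity gives (11|57) = (57|11). Reduce: 57 ≡ 2 (mod 11). Now have -(2|11).
Factor out 2: 2 = 2. Since 11 ≡ 3 (mod 8), (2|11) = -1. Now have (1|11).
(1|11) = 1. Collecting the sign factors: 1.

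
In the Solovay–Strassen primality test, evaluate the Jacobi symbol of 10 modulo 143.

Factor out 2: 10 = 2·5. Since 143 ≡ 7 (mod 8), (2/143) = +1. Now have (5/143).
5 ≡ 1 (mod 4), so quadratic reciprocity gives (5/143) = (143/5). Reduce: 143 ≡ 3 (mod 5). Now have (3/5).
5 ≡ 1 (mod 4), so quadratic reciprocity gives (3/5) = (5/3). Reduce: 5 ≡ 2 (mod 3). Now have (2/3).
Factor out 2: 2 = 2. Since 3 ≡ 3 (mod 8), (2/3) = -1. Now have -(1/3).
(1/3) = 1. Collecting the sign factors: -1.

-1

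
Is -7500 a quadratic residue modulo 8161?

(-7500/8161)
  = (661/8161)    [-7500 ≡ 661 mod 8161]
  = (8161/661)    [QR: 661 ≡ 1 mod 4, sign kept]
  = (229/661)    [8161 ≡ 229 mod 661]
  = (661/229)    [QR: 229 ≡ 1 mod 4, sign kept]
  = (203/229)    [661 ≡ 203 mod 229]
  = (229/203)    [QR: 229 ≡ 1 mod 4, sign kept]
  = (26/203)    [229 ≡ 26 mod 203]
  = -(13/203)    [203 ≡ 3 mod 8 ⇒ (2/203) = -1]
  = -(203/13)    [QR: 13 ≡ 1 mod 4, sign kept]
  = -(8/13)    [203 ≡ 8 mod 13]
  = (1/13)    [13 ≡ 5 mod 8 ⇒ (2/13)^3 = -1]
  = 1    [(1/13) = 1]
The Legendre symbol is 1, so x^2 ≡ -7500 (mod 8161) has solution.

yes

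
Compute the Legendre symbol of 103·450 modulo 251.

By multiplicativity, (103·450/251) = (103/251)·(450/251).
First factor (103/251):
Both 103 ≡ 3 and 251 ≡ 3 (mod 4), so reciprocity gives (103/251) = -(251/103). Reduce: 251 ≡ 45 (mod 103). Now have -(45/103).
45 ≡ 1 (mod 4), so quadratic reciprocity gives (45/103) = (103/45). Reduce: 103 ≡ 13 (mod 45). Now have -(13/45).
13 ≡ 1 (mod 4), so quadratic reciprocity gives (13/45) = (45/13). Reduce: 45 ≡ 6 (mod 13). Now have -(6/13).
Factor out 2: 6 = 2·3. Since 13 ≡ 5 (mod 8), (2/13) = -1. Now have (3/13).
13 ≡ 1 (mod 4), so quadratic reciprocity gives (3/13) = (13/3). Reduce: 13 ≡ 1 (mod 3). Now have (1/3).
(1/3) = 1. Collecting the sign factors: 1.
Second factor (450/251):
Reduce the numerator: 450 ≡ 199 (mod 251), so (450/251) = (199/251).
Both 199 ≡ 3 and 251 ≡ 3 (mod 4), so reciprocity gives (199/251) = -(251/199). Reduce: 251 ≡ 52 (mod 199). Now have -(52/199).
Factor out 2: 52 = 2^2·13. Since 199 ≡ 7 (mod 8), (2/199) = +1, and (2/199)^2 = +1. Now have -(13/199).
13 ≡ 1 (mod 4), so quadratic reciprocity gives (13/199) = (199/13). Reduce: 199 ≡ 4 (mod 13). Now have -(4/13).
Factor out 2: 4 = 2^2. Since 13 ≡ 5 (mod 8), (2/13) = -1, and (2/13)^2 = +1. Now have -(1/13).
(1/13) = 1. Collecting the sign factors: -1.
Product: (1)·(-1) = -1.

-1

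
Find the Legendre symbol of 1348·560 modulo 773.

-1

By multiplicativity, (1348·560|773) = (1348|773)·(560|773).
First factor (1348|773):
(1348|773)
  = (575|773)    [1348 ≡ 575 mod 773]
  = (773|575)    [QR: 773 ≡ 1 mod 4, sign kept]
  = (198|575)    [773 ≡ 198 mod 575]
  = (99|575)    [575 ≡ 7 mod 8 ⇒ (2|575) = +1]
  = -(575|99)    [QR: both ≡ 3 mod 4, sign flips]
  = -(80|99)    [575 ≡ 80 mod 99]
  = -(5|99)    [99 ≡ 3 mod 8 ⇒ (2|99)^4 = +1]
  = -(99|5)    [QR: 5 ≡ 1 mod 4, sign kept]
  = -(4|5)    [99 ≡ 4 mod 5]
  = -(1|5)    [5 ≡ 5 mod 8 ⇒ (2|5)^2 = +1]
  = -1    [(1|5) = 1]
Second factor (560|773):
(560|773)
  = (35|773)    [773 ≡ 5 mod 8 ⇒ (2|773)^4 = +1]
  = (773|35)    [QR: 773 ≡ 1 mod 4, sign kept]
  = (3|35)    [773 ≡ 3 mod 35]
  = -(35|3)    [QR: both ≡ 3 mod 4, sign flips]
  = -(2|3)    [35 ≡ 2 mod 3]
  = (1|3)    [3 ≡ 3 mod 8 ⇒ (2|3) = -1]
  = 1    [(1|3) = 1]
Product: (-1)·(1) = -1.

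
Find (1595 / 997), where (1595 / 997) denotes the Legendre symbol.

-1

Reduce the numerator: 1595 ≡ 598 (mod 997), so (1595 / 997) = (598 / 997).
Factor out 2: 598 = 2·299. Since 997 ≡ 5 (mod 8), (2 / 997) = -1. Now have -(299 / 997).
997 ≡ 1 (mod 4), so quadratic reciprocity gives (299 / 997) = (997 / 299). Reduce: 997 ≡ 100 (mod 299). Now have -(100 / 299).
Factor out 2: 100 = 2^2·25. Since 299 ≡ 3 (mod 8), (2 / 299) = -1, and (2 / 299)^2 = +1. Now have -(25 / 299).
25 ≡ 1 (mod 4), so quadratic reciprocity gives (25 / 299) = (299 / 25). Reduce: 299 ≡ 24 (mod 25). Now have -(24 / 25).
Factor out 2: 24 = 2^3·3. Since 25 ≡ 1 (mod 8), (2 / 25) = +1, and (2 / 25)^3 = +1. Now have -(3 / 25).
25 ≡ 1 (mod 4), so quadratic reciprocity gives (3 / 25) = (25 / 3). Reduce: 25 ≡ 1 (mod 3). Now have -(1 / 3).
(1 / 3) = 1. Collecting the sign factors: -1.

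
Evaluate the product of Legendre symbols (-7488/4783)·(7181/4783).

By multiplicativity, (-7488·7181/4783) = (-7488/4783)·(7181/4783).
First factor (-7488/4783):
Reduce the numerator: -7488 ≡ 2078 (mod 4783), so (-7488/4783) = (2078/4783).
Factor out 2: 2078 = 2·1039. Since 4783 ≡ 7 (mod 8), (2/4783) = +1. Now have (1039/4783).
Both 1039 ≡ 3 and 4783 ≡ 3 (mod 4), so reciprocity gives (1039/4783) = -(4783/1039). Reduce: 4783 ≡ 627 (mod 1039). Now have -(627/1039).
Both 627 ≡ 3 and 1039 ≡ 3 (mod 4), so reciprocity gives (627/1039) = -(1039/627). Reduce: 1039 ≡ 412 (mod 627). Now have (412/627).
Factor out 2: 412 = 2^2·103. Since 627 ≡ 3 (mod 8), (2/627) = -1, and (2/627)^2 = +1. Now have (103/627).
Both 103 ≡ 3 and 627 ≡ 3 (mod 4), so reciprocity gives (103/627) = -(627/103). Reduce: 627 ≡ 9 (mod 103). Now have -(9/103).
9 ≡ 1 (mod 4), so quadratic reciprocity gives (9/103) = (103/9). Reduce: 103 ≡ 4 (mod 9). Now have -(4/9).
Factor out 2: 4 = 2^2. Since 9 ≡ 1 (mod 8), (2/9) = +1, and (2/9)^2 = +1. Now have -(1/9).
(1/9) = 1. Collecting the sign factors: -1.
Second factor (7181/4783):
Reduce the numerator: 7181 ≡ 2398 (mod 4783), so (7181/4783) = (2398/4783).
Factor out 2: 2398 = 2·1199. Since 4783 ≡ 7 (mod 8), (2/4783) = +1. Now have (1199/4783).
Both 1199 ≡ 3 and 4783 ≡ 3 (mod 4), so reciprocity gives (1199/4783) = -(4783/1199). Reduce: 4783 ≡ 1186 (mod 1199). Now have -(1186/1199).
Factor out 2: 1186 = 2·593. Since 1199 ≡ 7 (mod 8), (2/1199) = +1. Now have -(593/1199).
593 ≡ 1 (mod 4), so quadratic reciprocity gives (593/1199) = (1199/593). Reduce: 1199 ≡ 13 (mod 593). Now have -(13/593).
13 ≡ 1 (mod 4), so quadratic reciprocity gives (13/593) = (593/13). Reduce: 593 ≡ 8 (mod 13). Now have -(8/13).
Factor out 2: 8 = 2^3. Since 13 ≡ 5 (mod 8), (2/13) = -1, and (2/13)^3 = -1. Now have (1/13).
(1/13) = 1. Collecting the sign factors: 1.
Product: (-1)·(1) = -1.

-1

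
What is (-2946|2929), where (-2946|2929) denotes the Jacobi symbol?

Reduce the numerator: -2946 ≡ 2912 (mod 2929), so (-2946|2929) = (2912|2929).
Factor out 2: 2912 = 2^5·91. Since 2929 ≡ 1 (mod 8), (2|2929) = +1, and (2|2929)^5 = +1. Now have (91|2929).
2929 ≡ 1 (mod 4), so quadratic reciprocity gives (91|2929) = (2929|91). Reduce: 2929 ≡ 17 (mod 91). Now have (17|91).
17 ≡ 1 (mod 4), so quadratic reciprocity gives (17|91) = (91|17). Reduce: 91 ≡ 6 (mod 17). Now have (6|17).
Factor out 2: 6 = 2·3. Since 17 ≡ 1 (mod 8), (2|17) = +1. Now have (3|17).
17 ≡ 1 (mod 4), so quadratic reciprocity gives (3|17) = (17|3). Reduce: 17 ≡ 2 (mod 3). Now have (2|3).
Factor out 2: 2 = 2. Since 3 ≡ 3 (mod 8), (2|3) = -1. Now have -(1|3).
(1|3) = 1. Collecting the sign factors: -1.

-1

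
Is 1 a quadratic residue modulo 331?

(1/331)
  = 1    [(1/331) = 1]
The Legendre symbol is 1, so x^2 ≡ 1 (mod 331) has solution.

yes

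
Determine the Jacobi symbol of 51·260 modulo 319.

By multiplicativity, (51·260|319) = (51|319)·(260|319).
First factor (51|319):
Both 51 ≡ 3 and 319 ≡ 3 (mod 4), so reciprocity gives (51|319) = -(319|51). Reduce: 319 ≡ 13 (mod 51). Now have -(13|51).
13 ≡ 1 (mod 4), so quadratic reciprocity gives (13|51) = (51|13). Reduce: 51 ≡ 12 (mod 13). Now have -(12|13).
Factor out 2: 12 = 2^2·3. Since 13 ≡ 5 (mod 8), (2|13) = -1, and (2|13)^2 = +1. Now have -(3|13).
13 ≡ 1 (mod 4), so quadratic reciprocity gives (3|13) = (13|3). Reduce: 13 ≡ 1 (mod 3). Now have -(1|3).
(1|3) = 1. Collecting the sign factors: -1.
Second factor (260|319):
Factor out 2: 260 = 2^2·65. Since 319 ≡ 7 (mod 8), (2|319) = +1, and (2|319)^2 = +1. Now have (65|319).
65 ≡ 1 (mod 4), so quadratic reciprocity gives (65|319) = (319|65). Reduce: 319 ≡ 59 (mod 65). Now have (59|65).
65 ≡ 1 (mod 4), so quadratic reciprocity gives (59|65) = (65|59). Reduce: 65 ≡ 6 (mod 59). Now have (6|59).
Factor out 2: 6 = 2·3. Since 59 ≡ 3 (mod 8), (2|59) = -1. Now have -(3|59).
Both 3 ≡ 3 and 59 ≡ 3 (mod 4), so reciprocity gives (3|59) = -(59|3). Reduce: 59 ≡ 2 (mod 3). Now have (2|3).
Factor out 2: 2 = 2. Since 3 ≡ 3 (mod 8), (2|3) = -1. Now have -(1|3).
(1|3) = 1. Collecting the sign factors: -1.
Product: (-1)·(-1) = 1.

1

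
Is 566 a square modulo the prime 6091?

(566/6091)
  = -(283/6091)    [6091 ≡ 3 mod 8 ⇒ (2/6091) = -1]
  = (6091/283)    [QR: both ≡ 3 mod 4, sign flips]
  = (148/283)    [6091 ≡ 148 mod 283]
  = (37/283)    [283 ≡ 3 mod 8 ⇒ (2/283)^2 = +1]
  = (283/37)    [QR: 37 ≡ 1 mod 4, sign kept]
  = (24/37)    [283 ≡ 24 mod 37]
  = -(3/37)    [37 ≡ 5 mod 8 ⇒ (2/37)^3 = -1]
  = -(37/3)    [QR: 37 ≡ 1 mod 4, sign kept]
  = -(1/3)    [37 ≡ 1 mod 3]
  = -1    [(1/3) = 1]
The Legendre symbol is -1, so x^2 ≡ 566 (mod 6091) has no solution.

no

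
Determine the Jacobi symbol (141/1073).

(141/1073)
  = (1073/141)    [QR: 141 ≡ 1 mod 4, sign kept]
  = (86/141)    [1073 ≡ 86 mod 141]
  = -(43/141)    [141 ≡ 5 mod 8 ⇒ (2/141) = -1]
  = -(141/43)    [QR: 141 ≡ 1 mod 4, sign kept]
  = -(12/43)    [141 ≡ 12 mod 43]
  = -(3/43)    [43 ≡ 3 mod 8 ⇒ (2/43)^2 = +1]
  = (43/3)    [QR: both ≡ 3 mod 4, sign flips]
  = (1/3)    [43 ≡ 1 mod 3]
  = 1    [(1/3) = 1]

1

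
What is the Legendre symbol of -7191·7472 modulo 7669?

-1

By multiplicativity, (-7191·7472/7669) = (-7191/7669)·(7472/7669).
First factor (-7191/7669):
Pull out -1: (-7191/7669) = (-1/7669)·(7191/7669). Since 7669 ≡ 1 (mod 4), (-1/7669) = +1. Now have (7191/7669).
7669 ≡ 1 (mod 4), so quadratic reciprocity gives (7191/7669) = (7669/7191). Reduce: 7669 ≡ 478 (mod 7191). Now have (478/7191).
Factor out 2: 478 = 2·239. Since 7191 ≡ 7 (mod 8), (2/7191) = +1. Now have (239/7191).
Both 239 ≡ 3 and 7191 ≡ 3 (mod 4), so reciprocity gives (239/7191) = -(7191/239). Reduce: 7191 ≡ 21 (mod 239). Now have -(21/239).
21 ≡ 1 (mod 4), so quadratic reciprocity gives (21/239) = (239/21). Reduce: 239 ≡ 8 (mod 21). Now have -(8/21).
Factor out 2: 8 = 2^3. Since 21 ≡ 5 (mod 8), (2/21) = -1, and (2/21)^3 = -1. Now have (1/21).
(1/21) = 1. Collecting the sign factors: 1.
Second factor (7472/7669):
Factor out 2: 7472 = 2^4·467. Since 7669 ≡ 5 (mod 8), (2/7669) = -1, and (2/7669)^4 = +1. Now have (467/7669).
7669 ≡ 1 (mod 4), so quadratic reciprocity gives (467/7669) = (7669/467). Reduce: 7669 ≡ 197 (mod 467). Now have (197/467).
197 ≡ 1 (mod 4), so quadratic reciprocity gives (197/467) = (467/197). Reduce: 467 ≡ 73 (mod 197). Now have (73/197).
73 ≡ 1 (mod 4), so quadratic reciprocity gives (73/197) = (197/73). Reduce: 197 ≡ 51 (mod 73). Now have (51/73).
73 ≡ 1 (mod 4), so quadratic reciprocity gives (51/73) = (73/51). Reduce: 73 ≡ 22 (mod 51). Now have (22/51).
Factor out 2: 22 = 2·11. Since 51 ≡ 3 (mod 8), (2/51) = -1. Now have -(11/51).
Both 11 ≡ 3 and 51 ≡ 3 (mod 4), so reciprocity gives (11/51) = -(51/11). Reduce: 51 ≡ 7 (mod 11). Now have (7/11).
Both 7 ≡ 3 and 11 ≡ 3 (mod 4), so reciprocity gives (7/11) = -(11/7). Reduce: 11 ≡ 4 (mod 7). Now have -(4/7).
Factor out 2: 4 = 2^2. Since 7 ≡ 7 (mod 8), (2/7) = +1, and (2/7)^2 = +1. Now have -(1/7).
(1/7) = 1. Collecting the sign factors: -1.
Product: (1)·(-1) = -1.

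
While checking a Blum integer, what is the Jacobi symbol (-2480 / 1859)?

Reduce the numerator: -2480 ≡ 1238 (mod 1859), so (-2480 / 1859) = (1238 / 1859).
Factor out 2: 1238 = 2·619. Since 1859 ≡ 3 (mod 8), (2 / 1859) = -1. Now have -(619 / 1859).
Both 619 ≡ 3 and 1859 ≡ 3 (mod 4), so reciprocity gives (619 / 1859) = -(1859 / 619). Reduce: 1859 ≡ 2 (mod 619). Now have (2 / 619).
Factor out 2: 2 = 2. Since 619 ≡ 3 (mod 8), (2 / 619) = -1. Now have -(1 / 619).
(1 / 619) = 1. Collecting the sign factors: -1.

-1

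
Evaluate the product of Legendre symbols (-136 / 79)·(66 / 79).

By multiplicativity, (-136·66 / 79) = (-136 / 79)·(66 / 79).
First factor (-136 / 79):
Pull out -1: (-136 / 79) = (-1 / 79)·(136 / 79). Since 79 ≡ 3 (mod 4), (-1 / 79) = -1. Now have -(136 / 79).
Reduce the numerator: 136 ≡ 57 (mod 79), so (136 / 79) = (57 / 79).
57 ≡ 1 (mod 4), so quadratic reciprocity gives (57 / 79) = (79 / 57). Reduce: 79 ≡ 22 (mod 57). Now have -(22 / 57).
Factor out 2: 22 = 2·11. Since 57 ≡ 1 (mod 8), (2 / 57) = +1. Now have -(11 / 57).
57 ≡ 1 (mod 4), so quadratic reciprocity gives (11 / 57) = (57 / 11). Reduce: 57 ≡ 2 (mod 11). Now have -(2 / 11).
Factor out 2: 2 = 2. Since 11 ≡ 3 (mod 8), (2 / 11) = -1. Now have (1 / 11).
(1 / 11) = 1. Collecting the sign factors: 1.
Second factor (66 / 79):
Factor out 2: 66 = 2·33. Since 79 ≡ 7 (mod 8), (2 / 79) = +1. Now have (33 / 79).
33 ≡ 1 (mod 4), so quadratic reciprocity gives (33 / 79) = (79 / 33). Reduce: 79 ≡ 13 (mod 33). Now have (13 / 33).
13 ≡ 1 (mod 4), so quadratic reciprocity gives (13 / 33) = (33 / 13). Reduce: 33 ≡ 7 (mod 13). Now have (7 / 13).
13 ≡ 1 (mod 4), so quadratic reciprocity gives (7 / 13) = (13 / 7). Reduce: 13 ≡ 6 (mod 7). Now have (6 / 7).
Factor out 2: 6 = 2·3. Since 7 ≡ 7 (mod 8), (2 / 7) = +1. Now have (3 / 7).
Both 3 ≡ 3 and 7 ≡ 3 (mod 4), so reciprocity gives (3 / 7) = -(7 / 3). Reduce: 7 ≡ 1 (mod 3). Now have -(1 / 3).
(1 / 3) = 1. Collecting the sign factors: -1.
Product: (1)·(-1) = -1.

-1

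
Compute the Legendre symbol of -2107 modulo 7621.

Pull out -1: (-2107 / 7621) = (-1 / 7621)·(2107 / 7621). Since 7621 ≡ 1 (mod 4), (-1 / 7621) = +1. Now have (2107 / 7621).
7621 ≡ 1 (mod 4), so quadratic reciprocity gives (2107 / 7621) = (7621 / 2107). Reduce: 7621 ≡ 1300 (mod 2107). Now have (1300 / 2107).
Factor out 2: 1300 = 2^2·325. Since 2107 ≡ 3 (mod 8), (2 / 2107) = -1, and (2 / 2107)^2 = +1. Now have (325 / 2107).
325 ≡ 1 (mod 4), so quadratic reciprocity gives (325 / 2107) = (2107 / 325). Reduce: 2107 ≡ 157 (mod 325). Now have (157 / 325).
157 ≡ 1 (mod 4), so quadratic reciprocity gives (157 / 325) = (325 / 157). Reduce: 325 ≡ 11 (mod 157). Now have (11 / 157).
157 ≡ 1 (mod 4), so quadratic reciprocity gives (11 / 157) = (157 / 11). Reduce: 157 ≡ 3 (mod 11). Now have (3 / 11).
Both 3 ≡ 3 and 11 ≡ 3 (mod 4), so reciprocity gives (3 / 11) = -(11 / 3). Reduce: 11 ≡ 2 (mod 3). Now have -(2 / 3).
Factor out 2: 2 = 2. Since 3 ≡ 3 (mod 8), (2 / 3) = -1. Now have (1 / 3).
(1 / 3) = 1. Collecting the sign factors: 1.

1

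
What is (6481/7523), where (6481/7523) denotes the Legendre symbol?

6481 ≡ 1 (mod 4), so quadratic reciprocity gives (6481/7523) = (7523/6481). Reduce: 7523 ≡ 1042 (mod 6481). Now have (1042/6481).
Factor out 2: 1042 = 2·521. Since 6481 ≡ 1 (mod 8), (2/6481) = +1. Now have (521/6481).
521 ≡ 1 (mod 4), so quadratic reciprocity gives (521/6481) = (6481/521). Reduce: 6481 ≡ 229 (mod 521). Now have (229/521).
229 ≡ 1 (mod 4), so quadratic reciprocity gives (229/521) = (521/229). Reduce: 521 ≡ 63 (mod 229). Now have (63/229).
229 ≡ 1 (mod 4), so quadratic reciprocity gives (63/229) = (229/63). Reduce: 229 ≡ 40 (mod 63). Now have (40/63).
Factor out 2: 40 = 2^3·5. Since 63 ≡ 7 (mod 8), (2/63) = +1, and (2/63)^3 = +1. Now have (5/63).
5 ≡ 1 (mod 4), so quadratic reciprocity gives (5/63) = (63/5). Reduce: 63 ≡ 3 (mod 5). Now have (3/5).
5 ≡ 1 (mod 4), so quadratic reciprocity gives (3/5) = (5/3). Reduce: 5 ≡ 2 (mod 3). Now have (2/3).
Factor out 2: 2 = 2. Since 3 ≡ 3 (mod 8), (2/3) = -1. Now have -(1/3).
(1/3) = 1. Collecting the sign factors: -1.

-1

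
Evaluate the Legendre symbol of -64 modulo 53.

(-64/53)
  = (42/53)    [-64 ≡ 42 mod 53]
  = -(21/53)    [53 ≡ 5 mod 8 ⇒ (2/53) = -1]
  = -(53/21)    [QR: 21 ≡ 1 mod 4, sign kept]
  = -(11/21)    [53 ≡ 11 mod 21]
  = -(21/11)    [QR: 21 ≡ 1 mod 4, sign kept]
  = -(10/11)    [21 ≡ 10 mod 11]
  = (5/11)    [11 ≡ 3 mod 8 ⇒ (2/11) = -1]
  = (11/5)    [QR: 5 ≡ 1 mod 4, sign kept]
  = (1/5)    [11 ≡ 1 mod 5]
  = 1    [(1/5) = 1]

1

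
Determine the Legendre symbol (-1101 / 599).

Pull out -1: (-1101 / 599) = (-1 / 599)·(1101 / 599). Since 599 ≡ 3 (mod 4), (-1 / 599) = -1. Now have -(1101 / 599).
Reduce the numerator: 1101 ≡ 502 (mod 599), so (1101 / 599) = (502 / 599).
Factor out 2: 502 = 2·251. Since 599 ≡ 7 (mod 8), (2 / 599) = +1. Now have -(251 / 599).
Both 251 ≡ 3 and 599 ≡ 3 (mod 4), so reciprocity gives (251 / 599) = -(599 / 251). Reduce: 599 ≡ 97 (mod 251). Now have (97 / 251).
97 ≡ 1 (mod 4), so quadratic reciprocity gives (97 / 251) = (251 / 97). Reduce: 251 ≡ 57 (mod 97). Now have (57 / 97).
57 ≡ 1 (mod 4), so quadratic reciprocity gives (57 / 97) = (97 / 57). Reduce: 97 ≡ 40 (mod 57). Now have (40 / 57).
Factor out 2: 40 = 2^3·5. Since 57 ≡ 1 (mod 8), (2 / 57) = +1, and (2 / 57)^3 = +1. Now have (5 / 57).
5 ≡ 1 (mod 4), so quadratic reciprocity gives (5 / 57) = (57 / 5). Reduce: 57 ≡ 2 (mod 5). Now have (2 / 5).
Factor out 2: 2 = 2. Since 5 ≡ 5 (mod 8), (2 / 5) = -1. Now have -(1 / 5).
(1 / 5) = 1. Collecting the sign factors: -1.

-1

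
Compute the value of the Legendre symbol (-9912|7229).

Pull out -1: (-9912|7229) = (-1|7229)·(9912|7229). Since 7229 ≡ 1 (mod 4), (-1|7229) = +1. Now have (9912|7229).
Reduce the numerator: 9912 ≡ 2683 (mod 7229), so (9912|7229) = (2683|7229).
7229 ≡ 1 (mod 4), so quadratic reciprocity gives (2683|7229) = (7229|2683). Reduce: 7229 ≡ 1863 (mod 2683). Now have (1863|2683).
Both 1863 ≡ 3 and 2683 ≡ 3 (mod 4), so reciprocity gives (1863|2683) = -(2683|1863). Reduce: 2683 ≡ 820 (mod 1863). Now have -(820|1863).
Factor out 2: 820 = 2^2·205. Since 1863 ≡ 7 (mod 8), (2|1863) = +1, and (2|1863)^2 = +1. Now have -(205|1863).
205 ≡ 1 (mod 4), so quadratic reciprocity gives (205|1863) = (1863|205). Reduce: 1863 ≡ 18 (mod 205). Now have -(18|205).
Factor out 2: 18 = 2·9. Since 205 ≡ 5 (mod 8), (2|205) = -1. Now have (9|205).
9 ≡ 1 (mod 4), so quadratic reciprocity gives (9|205) = (205|9). Reduce: 205 ≡ 7 (mod 9). Now have (7|9).
9 ≡ 1 (mod 4), so quadratic reciprocity gives (7|9) = (9|7). Reduce: 9 ≡ 2 (mod 7). Now have (2|7).
Factor out 2: 2 = 2. Since 7 ≡ 7 (mod 8), (2|7) = +1. Now have (1|7).
(1|7) = 1. Collecting the sign factors: 1.

1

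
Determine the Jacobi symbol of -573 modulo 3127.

Reduce the numerator: -573 ≡ 2554 (mod 3127), so (-573/3127) = (2554/3127).
Factor out 2: 2554 = 2·1277. Since 3127 ≡ 7 (mod 8), (2/3127) = +1. Now have (1277/3127).
1277 ≡ 1 (mod 4), so quadratic reciprocity gives (1277/3127) = (3127/1277). Reduce: 3127 ≡ 573 (mod 1277). Now have (573/1277).
573 ≡ 1 (mod 4), so quadratic reciprocity gives (573/1277) = (1277/573). Reduce: 1277 ≡ 131 (mod 573). Now have (131/573).
573 ≡ 1 (mod 4), so quadratic reciprocity gives (131/573) = (573/131). Reduce: 573 ≡ 49 (mod 131). Now have (49/131).
49 ≡ 1 (mod 4), so quadratic reciprocity gives (49/131) = (131/49). Reduce: 131 ≡ 33 (mod 49). Now have (33/49).
33 ≡ 1 (mod 4), so quadratic reciprocity gives (33/49) = (49/33). Reduce: 49 ≡ 16 (mod 33). Now have (16/33).
Factor out 2: 16 = 2^4. Since 33 ≡ 1 (mod 8), (2/33) = +1, and (2/33)^4 = +1. Now have (1/33).
(1/33) = 1. Collecting the sign factors: 1.

1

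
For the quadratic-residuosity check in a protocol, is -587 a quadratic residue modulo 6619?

no

(-587|6619)
  = (6032|6619)    [-587 ≡ 6032 mod 6619]
  = (377|6619)    [6619 ≡ 3 mod 8 ⇒ (2|6619)^4 = +1]
  = (6619|377)    [QR: 377 ≡ 1 mod 4, sign kept]
  = (210|377)    [6619 ≡ 210 mod 377]
  = (105|377)    [377 ≡ 1 mod 8 ⇒ (2|377) = +1]
  = (377|105)    [QR: 105 ≡ 1 mod 4, sign kept]
  = (62|105)    [377 ≡ 62 mod 105]
  = (31|105)    [105 ≡ 1 mod 8 ⇒ (2|105) = +1]
  = (105|31)    [QR: 105 ≡ 1 mod 4, sign kept]
  = (12|31)    [105 ≡ 12 mod 31]
  = (3|31)    [31 ≡ 7 mod 8 ⇒ (2|31)^2 = +1]
  = -(31|3)    [QR: both ≡ 3 mod 4, sign flips]
  = -(1|3)    [31 ≡ 1 mod 3]
  = -1    [(1|3) = 1]
The Legendre symbol is -1, so x^2 ≡ -587 (mod 6619) has no solution.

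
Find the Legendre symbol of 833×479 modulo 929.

By multiplicativity, (833·479|929) = (833|929)·(479|929).
First factor (833|929):
833 ≡ 1 (mod 4), so quadratic reciprocity gives (833|929) = (929|833). Reduce: 929 ≡ 96 (mod 833). Now have (96|833).
Factor out 2: 96 = 2^5·3. Since 833 ≡ 1 (mod 8), (2|833) = +1, and (2|833)^5 = +1. Now have (3|833).
833 ≡ 1 (mod 4), so quadratic reciprocity gives (3|833) = (833|3). Reduce: 833 ≡ 2 (mod 3). Now have (2|3).
Factor out 2: 2 = 2. Since 3 ≡ 3 (mod 8), (2|3) = -1. Now have -(1|3).
(1|3) = 1. Collecting the sign factors: -1.
Second factor (479|929):
929 ≡ 1 (mod 4), so quadratic reciprocity gives (479|929) = (929|479). Reduce: 929 ≡ 450 (mod 479). Now have (450|479).
Factor out 2: 450 = 2·225. Since 479 ≡ 7 (mod 8), (2|479) = +1. Now have (225|479).
225 ≡ 1 (mod 4), so quadratic reciprocity gives (225|479) = (479|225). Reduce: 479 ≡ 29 (mod 225). Now have (29|225).
29 ≡ 1 (mod 4), so quadratic reciprocity gives (29|225) = (225|29). Reduce: 225 ≡ 22 (mod 29). Now have (22|29).
Factor out 2: 22 = 2·11. Since 29 ≡ 5 (mod 8), (2|29) = -1. Now have -(11|29).
29 ≡ 1 (mod 4), so quadratic reciprocity gives (11|29) = (29|11). Reduce: 29 ≡ 7 (mod 11). Now have -(7|11).
Both 7 ≡ 3 and 11 ≡ 3 (mod 4), so reciprocity gives (7|11) = -(11|7). Reduce: 11 ≡ 4 (mod 7). Now have (4|7).
Factor out 2: 4 = 2^2. Since 7 ≡ 7 (mod 8), (2|7) = +1, and (2|7)^2 = +1. Now have (1|7).
(1|7) = 1. Collecting the sign factors: 1.
Product: (-1)·(1) = -1.

-1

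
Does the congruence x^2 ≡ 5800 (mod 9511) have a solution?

yes

Factor out 2: 5800 = 2^3·725. Since 9511 ≡ 7 (mod 8), (2|9511) = +1, and (2|9511)^3 = +1. Now have (725|9511).
725 ≡ 1 (mod 4), so quadratic reciprocity gives (725|9511) = (9511|725). Reduce: 9511 ≡ 86 (mod 725). Now have (86|725).
Factor out 2: 86 = 2·43. Since 725 ≡ 5 (mod 8), (2|725) = -1. Now have -(43|725).
725 ≡ 1 (mod 4), so quadratic reciprocity gives (43|725) = (725|43). Reduce: 725 ≡ 37 (mod 43). Now have -(37|43).
37 ≡ 1 (mod 4), so quadratic reciprocity gives (37|43) = (43|37). Reduce: 43 ≡ 6 (mod 37). Now have -(6|37).
Factor out 2: 6 = 2·3. Since 37 ≡ 5 (mod 8), (2|37) = -1. Now have (3|37).
37 ≡ 1 (mod 4), so quadratic reciprocity gives (3|37) = (37|3). Reduce: 37 ≡ 1 (mod 3). Now have (1|3).
(1|3) = 1. Collecting the sign factors: 1.
(5800|9511) = 1, and 9511 is prime, so 5800 is a quadratic residue mod 9511.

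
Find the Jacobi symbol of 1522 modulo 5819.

(1522/5819)
  = -(761/5819)    [5819 ≡ 3 mod 8 ⇒ (2/5819) = -1]
  = -(5819/761)    [QR: 761 ≡ 1 mod 4, sign kept]
  = -(492/761)    [5819 ≡ 492 mod 761]
  = -(123/761)    [761 ≡ 1 mod 8 ⇒ (2/761)^2 = +1]
  = -(761/123)    [QR: 761 ≡ 1 mod 4, sign kept]
  = -(23/123)    [761 ≡ 23 mod 123]
  = (123/23)    [QR: both ≡ 3 mod 4, sign flips]
  = (8/23)    [123 ≡ 8 mod 23]
  = (1/23)    [23 ≡ 7 mod 8 ⇒ (2/23)^3 = +1]
  = 1    [(1/23) = 1]

1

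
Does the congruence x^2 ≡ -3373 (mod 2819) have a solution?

yes

(-3373/2819)
  = -(3373/2819)    [2819 ≡ 3 mod 4 ⇒ (-1/2819) = -1]
  = -(554/2819)    [3373 ≡ 554 mod 2819]
  = (277/2819)    [2819 ≡ 3 mod 8 ⇒ (2/2819) = -1]
  = (2819/277)    [QR: 277 ≡ 1 mod 4, sign kept]
  = (49/277)    [2819 ≡ 49 mod 277]
  = (277/49)    [QR: 49 ≡ 1 mod 4, sign kept]
  = (32/49)    [277 ≡ 32 mod 49]
  = (1/49)    [49 ≡ 1 mod 8 ⇒ (2/49)^5 = +1]
  = 1    [(1/49) = 1]
The Legendre symbol is 1, so x^2 ≡ -3373 (mod 2819) has solution.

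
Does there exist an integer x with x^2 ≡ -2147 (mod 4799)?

yes

(-2147|4799)
  = (2652|4799)    [-2147 ≡ 2652 mod 4799]
  = (663|4799)    [4799 ≡ 7 mod 8 ⇒ (2|4799)^2 = +1]
  = -(4799|663)    [QR: both ≡ 3 mod 4, sign flips]
  = -(158|663)    [4799 ≡ 158 mod 663]
  = -(79|663)    [663 ≡ 7 mod 8 ⇒ (2|663) = +1]
  = (663|79)    [QR: both ≡ 3 mod 4, sign flips]
  = (31|79)    [663 ≡ 31 mod 79]
  = -(79|31)    [QR: both ≡ 3 mod 4, sign flips]
  = -(17|31)    [79 ≡ 17 mod 31]
  = -(31|17)    [QR: 17 ≡ 1 mod 4, sign kept]
  = -(14|17)    [31 ≡ 14 mod 17]
  = -(7|17)    [17 ≡ 1 mod 8 ⇒ (2|17) = +1]
  = -(17|7)    [QR: 17 ≡ 1 mod 4, sign kept]
  = -(3|7)    [17 ≡ 3 mod 7]
  = (7|3)    [QR: both ≡ 3 mod 4, sign flips]
  = (1|3)    [7 ≡ 1 mod 3]
  = 1    [(1|3) = 1]
(-2147|4799) = 1, and 4799 is prime, so -2147 is a quadratic residue mod 4799.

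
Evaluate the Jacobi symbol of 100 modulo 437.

(100/437)
  = (25/437)    [437 ≡ 5 mod 8 ⇒ (2/437)^2 = +1]
  = (437/25)    [QR: 25 ≡ 1 mod 4, sign kept]
  = (12/25)    [437 ≡ 12 mod 25]
  = (3/25)    [25 ≡ 1 mod 8 ⇒ (2/25)^2 = +1]
  = (25/3)    [QR: 25 ≡ 1 mod 4, sign kept]
  = (1/3)    [25 ≡ 1 mod 3]
  = 1    [(1/3) = 1]

1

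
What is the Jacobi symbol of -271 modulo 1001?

-1

(-271|1001)
  = (730|1001)    [-271 ≡ 730 mod 1001]
  = (365|1001)    [1001 ≡ 1 mod 8 ⇒ (2|1001) = +1]
  = (1001|365)    [QR: 365 ≡ 1 mod 4, sign kept]
  = (271|365)    [1001 ≡ 271 mod 365]
  = (365|271)    [QR: 365 ≡ 1 mod 4, sign kept]
  = (94|271)    [365 ≡ 94 mod 271]
  = (47|271)    [271 ≡ 7 mod 8 ⇒ (2|271) = +1]
  = -(271|47)    [QR: both ≡ 3 mod 4, sign flips]
  = -(36|47)    [271 ≡ 36 mod 47]
  = -(9|47)    [47 ≡ 7 mod 8 ⇒ (2|47)^2 = +1]
  = -(47|9)    [QR: 9 ≡ 1 mod 4, sign kept]
  = -(2|9)    [47 ≡ 2 mod 9]
  = -(1|9)    [9 ≡ 1 mod 8 ⇒ (2|9) = +1]
  = -1    [(1|9) = 1]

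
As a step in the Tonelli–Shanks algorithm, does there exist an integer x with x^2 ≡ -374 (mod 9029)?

no

Reduce the numerator: -374 ≡ 8655 (mod 9029), so (-374/9029) = (8655/9029).
9029 ≡ 1 (mod 4), so quadratic reciprocity gives (8655/9029) = (9029/8655). Reduce: 9029 ≡ 374 (mod 8655). Now have (374/8655).
Factor out 2: 374 = 2·187. Since 8655 ≡ 7 (mod 8), (2/8655) = +1. Now have (187/8655).
Both 187 ≡ 3 and 8655 ≡ 3 (mod 4), so reciprocity gives (187/8655) = -(8655/187). Reduce: 8655 ≡ 53 (mod 187). Now have -(53/187).
53 ≡ 1 (mod 4), so quadratic reciprocity gives (53/187) = (187/53). Reduce: 187 ≡ 28 (mod 53). Now have -(28/53).
Factor out 2: 28 = 2^2·7. Since 53 ≡ 5 (mod 8), (2/53) = -1, and (2/53)^2 = +1. Now have -(7/53).
53 ≡ 1 (mod 4), so quadratic reciprocity gives (7/53) = (53/7). Reduce: 53 ≡ 4 (mod 7). Now have -(4/7).
Factor out 2: 4 = 2^2. Since 7 ≡ 7 (mod 8), (2/7) = +1, and (2/7)^2 = +1. Now have -(1/7).
(1/7) = 1. Collecting the sign factors: -1.
The Legendre symbol is -1, so x^2 ≡ -374 (mod 9029) has no solution.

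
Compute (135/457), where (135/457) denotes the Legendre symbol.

-1

457 ≡ 1 (mod 4), so quadratic reciprocity gives (135/457) = (457/135). Reduce: 457 ≡ 52 (mod 135). Now have (52/135).
Factor out 2: 52 = 2^2·13. Since 135 ≡ 7 (mod 8), (2/135) = +1, and (2/135)^2 = +1. Now have (13/135).
13 ≡ 1 (mod 4), so quadratic reciprocity gives (13/135) = (135/13). Reduce: 135 ≡ 5 (mod 13). Now have (5/13).
5 ≡ 1 (mod 4), so quadratic reciprocity gives (5/13) = (13/5). Reduce: 13 ≡ 3 (mod 5). Now have (3/5).
5 ≡ 1 (mod 4), so quadratic reciprocity gives (3/5) = (5/3). Reduce: 5 ≡ 2 (mod 3). Now have (2/3).
Factor out 2: 2 = 2. Since 3 ≡ 3 (mod 8), (2/3) = -1. Now have -(1/3).
(1/3) = 1. Collecting the sign factors: -1.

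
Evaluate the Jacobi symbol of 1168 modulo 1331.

-1

Factor out 2: 1168 = 2^4·73. Since 1331 ≡ 3 (mod 8), (2 / 1331) = -1, and (2 / 1331)^4 = +1. Now have (73 / 1331).
73 ≡ 1 (mod 4), so quadratic reciprocity gives (73 / 1331) = (1331 / 73). Reduce: 1331 ≡ 17 (mod 73). Now have (17 / 73).
17 ≡ 1 (mod 4), so quadratic reciprocity gives (17 / 73) = (73 / 17). Reduce: 73 ≡ 5 (mod 17). Now have (5 / 17).
5 ≡ 1 (mod 4), so quadratic reciprocity gives (5 / 17) = (17 / 5). Reduce: 17 ≡ 2 (mod 5). Now have (2 / 5).
Factor out 2: 2 = 2. Since 5 ≡ 5 (mod 8), (2 / 5) = -1. Now have -(1 / 5).
(1 / 5) = 1. Collecting the sign factors: -1.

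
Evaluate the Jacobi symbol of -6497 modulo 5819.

(-6497|5819)
  = (5141|5819)    [-6497 ≡ 5141 mod 5819]
  = (5819|5141)    [QR: 5141 ≡ 1 mod 4, sign kept]
  = (678|5141)    [5819 ≡ 678 mod 5141]
  = -(339|5141)    [5141 ≡ 5 mod 8 ⇒ (2|5141) = -1]
  = -(5141|339)    [QR: 5141 ≡ 1 mod 4, sign kept]
  = -(56|339)    [5141 ≡ 56 mod 339]
  = (7|339)    [339 ≡ 3 mod 8 ⇒ (2|339)^3 = -1]
  = -(339|7)    [QR: both ≡ 3 mod 4, sign flips]
  = -(3|7)    [339 ≡ 3 mod 7]
  = (7|3)    [QR: both ≡ 3 mod 4, sign flips]
  = (1|3)    [7 ≡ 1 mod 3]
  = 1    [(1|3) = 1]

1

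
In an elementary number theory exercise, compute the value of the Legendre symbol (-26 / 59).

-1

Reduce the numerator: -26 ≡ 33 (mod 59), so (-26 / 59) = (33 / 59).
33 ≡ 1 (mod 4), so quadratic reciprocity gives (33 / 59) = (59 / 33). Reduce: 59 ≡ 26 (mod 33). Now have (26 / 33).
Factor out 2: 26 = 2·13. Since 33 ≡ 1 (mod 8), (2 / 33) = +1. Now have (13 / 33).
13 ≡ 1 (mod 4), so quadratic reciprocity gives (13 / 33) = (33 / 13). Reduce: 33 ≡ 7 (mod 13). Now have (7 / 13).
13 ≡ 1 (mod 4), so quadratic reciprocity gives (7 / 13) = (13 / 7). Reduce: 13 ≡ 6 (mod 7). Now have (6 / 7).
Factor out 2: 6 = 2·3. Since 7 ≡ 7 (mod 8), (2 / 7) = +1. Now have (3 / 7).
Both 3 ≡ 3 and 7 ≡ 3 (mod 4), so reciprocity gives (3 / 7) = -(7 / 3). Reduce: 7 ≡ 1 (mod 3). Now have -(1 / 3).
(1 / 3) = 1. Collecting the sign factors: -1.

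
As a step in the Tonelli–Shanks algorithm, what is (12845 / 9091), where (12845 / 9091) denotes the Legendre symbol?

Reduce the numerator: 12845 ≡ 3754 (mod 9091), so (12845 / 9091) = (3754 / 9091).
Factor out 2: 3754 = 2·1877. Since 9091 ≡ 3 (mod 8), (2 / 9091) = -1. Now have -(1877 / 9091).
1877 ≡ 1 (mod 4), so quadratic reciprocity gives (1877 / 9091) = (9091 / 1877). Reduce: 9091 ≡ 1583 (mod 1877). Now have -(1583 / 1877).
1877 ≡ 1 (mod 4), so quadratic reciprocity gives (1583 / 1877) = (1877 / 1583). Reduce: 1877 ≡ 294 (mod 1583). Now have -(294 / 1583).
Factor out 2: 294 = 2·147. Since 1583 ≡ 7 (mod 8), (2 / 1583) = +1. Now have -(147 / 1583).
Both 147 ≡ 3 and 1583 ≡ 3 (mod 4), so reciprocity gives (147 / 1583) = -(1583 / 147). Reduce: 1583 ≡ 113 (mod 147). Now have (113 / 147).
113 ≡ 1 (mod 4), so quadratic reciprocity gives (113 / 147) = (147 / 113). Reduce: 147 ≡ 34 (mod 113). Now have (34 / 113).
Factor out 2: 34 = 2·17. Since 113 ≡ 1 (mod 8), (2 / 113) = +1. Now have (17 / 113).
17 ≡ 1 (mod 4), so quadratic reciprocity gives (17 / 113) = (113 / 17). Reduce: 113 ≡ 11 (mod 17). Now have (11 / 17).
17 ≡ 1 (mod 4), so quadratic reciprocity gives (11 / 17) = (17 / 11). Reduce: 17 ≡ 6 (mod 11). Now have (6 / 11).
Factor out 2: 6 = 2·3. Since 11 ≡ 3 (mod 8), (2 / 11) = -1. Now have -(3 / 11).
Both 3 ≡ 3 and 11 ≡ 3 (mod 4), so reciprocity gives (3 / 11) = -(11 / 3). Reduce: 11 ≡ 2 (mod 3). Now have (2 / 3).
Factor out 2: 2 = 2. Since 3 ≡ 3 (mod 8), (2 / 3) = -1. Now have -(1 / 3).
(1 / 3) = 1. Collecting the sign factors: -1.

-1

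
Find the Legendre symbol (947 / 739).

-1

Reduce the numerator: 947 ≡ 208 (mod 739), so (947 / 739) = (208 / 739).
Factor out 2: 208 = 2^4·13. Since 739 ≡ 3 (mod 8), (2 / 739) = -1, and (2 / 739)^4 = +1. Now have (13 / 739).
13 ≡ 1 (mod 4), so quadratic reciprocity gives (13 / 739) = (739 / 13). Reduce: 739 ≡ 11 (mod 13). Now have (11 / 13).
13 ≡ 1 (mod 4), so quadratic reciprocity gives (11 / 13) = (13 / 11). Reduce: 13 ≡ 2 (mod 11). Now have (2 / 11).
Factor out 2: 2 = 2. Since 11 ≡ 3 (mod 8), (2 / 11) = -1. Now have -(1 / 11).
(1 / 11) = 1. Collecting the sign factors: -1.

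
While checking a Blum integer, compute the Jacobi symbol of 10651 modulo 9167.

Reduce the numerator: 10651 ≡ 1484 (mod 9167), so (10651/9167) = (1484/9167).
Factor out 2: 1484 = 2^2·371. Since 9167 ≡ 7 (mod 8), (2/9167) = +1, and (2/9167)^2 = +1. Now have (371/9167).
Both 371 ≡ 3 and 9167 ≡ 3 (mod 4), so reciprocity gives (371/9167) = -(9167/371). Reduce: 9167 ≡ 263 (mod 371). Now have -(263/371).
Both 263 ≡ 3 and 371 ≡ 3 (mod 4), so reciprocity gives (263/371) = -(371/263). Reduce: 371 ≡ 108 (mod 263). Now have (108/263).
Factor out 2: 108 = 2^2·27. Since 263 ≡ 7 (mod 8), (2/263) = +1, and (2/263)^2 = +1. Now have (27/263).
Both 27 ≡ 3 and 263 ≡ 3 (mod 4), so reciprocity gives (27/263) = -(263/27). Reduce: 263 ≡ 20 (mod 27). Now have -(20/27).
Factor out 2: 20 = 2^2·5. Since 27 ≡ 3 (mod 8), (2/27) = -1, and (2/27)^2 = +1. Now have -(5/27).
5 ≡ 1 (mod 4), so quadratic reciprocity gives (5/27) = (27/5). Reduce: 27 ≡ 2 (mod 5). Now have -(2/5).
Factor out 2: 2 = 2. Since 5 ≡ 5 (mod 8), (2/5) = -1. Now have (1/5).
(1/5) = 1. Collecting the sign factors: 1.

1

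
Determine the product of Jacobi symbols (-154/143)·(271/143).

0

By multiplicativity, (-154·271/143) = (-154/143)·(271/143).
First factor (-154/143):
(-154/143)
  = -(154/143)    [143 ≡ 3 mod 4 ⇒ (-1/143) = -1]
  = -(11/143)    [154 ≡ 11 mod 143]
  = (143/11)    [QR: both ≡ 3 mod 4, sign flips]
  = (0/11)    [143 ≡ 0 mod 11]
  = 0    [numerator 0, gcd > 1]
Second factor (271/143):
(271/143)
  = (128/143)    [271 ≡ 128 mod 143]
  = (1/143)    [143 ≡ 7 mod 8 ⇒ (2/143)^7 = +1]
  = 1    [(1/143) = 1]
Product: (0)·(1) = 0.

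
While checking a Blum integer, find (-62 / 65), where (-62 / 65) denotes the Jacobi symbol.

Reduce the numerator: -62 ≡ 3 (mod 65), so (-62 / 65) = (3 / 65).
65 ≡ 1 (mod 4), so quadratic reciprocity gives (3 / 65) = (65 / 3). Reduce: 65 ≡ 2 (mod 3). Now have (2 / 3).
Factor out 2: 2 = 2. Since 3 ≡ 3 (mod 8), (2 / 3) = -1. Now have -(1 / 3).
(1 / 3) = 1. Collecting the sign factors: -1.

-1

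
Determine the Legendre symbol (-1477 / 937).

-1

Reduce the numerator: -1477 ≡ 397 (mod 937), so (-1477 / 937) = (397 / 937).
397 ≡ 1 (mod 4), so quadratic reciprocity gives (397 / 937) = (937 / 397). Reduce: 937 ≡ 143 (mod 397). Now have (143 / 397).
397 ≡ 1 (mod 4), so quadratic reciprocity gives (143 / 397) = (397 / 143). Reduce: 397 ≡ 111 (mod 143). Now have (111 / 143).
Both 111 ≡ 3 and 143 ≡ 3 (mod 4), so reciprocity gives (111 / 143) = -(143 / 111). Reduce: 143 ≡ 32 (mod 111). Now have -(32 / 111).
Factor out 2: 32 = 2^5. Since 111 ≡ 7 (mod 8), (2 / 111) = +1, and (2 / 111)^5 = +1. Now have -(1 / 111).
(1 / 111) = 1. Collecting the sign factors: -1.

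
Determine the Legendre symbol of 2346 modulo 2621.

1

Factor out 2: 2346 = 2·1173. Since 2621 ≡ 5 (mod 8), (2|2621) = -1. Now have -(1173|2621).
1173 ≡ 1 (mod 4), so quadratic reciprocity gives (1173|2621) = (2621|1173). Reduce: 2621 ≡ 275 (mod 1173). Now have -(275|1173).
1173 ≡ 1 (mod 4), so quadratic reciprocity gives (275|1173) = (1173|275). Reduce: 1173 ≡ 73 (mod 275). Now have -(73|275).
73 ≡ 1 (mod 4), so quadratic reciprocity gives (73|275) = (275|73). Reduce: 275 ≡ 56 (mod 73). Now have -(56|73).
Factor out 2: 56 = 2^3·7. Since 73 ≡ 1 (mod 8), (2|73) = +1, and (2|73)^3 = +1. Now have -(7|73).
73 ≡ 1 (mod 4), so quadratic reciprocity gives (7|73) = (73|7). Reduce: 73 ≡ 3 (mod 7). Now have -(3|7).
Both 3 ≡ 3 and 7 ≡ 3 (mod 4), so reciprocity gives (3|7) = -(7|3). Reduce: 7 ≡ 1 (mod 3). Now have (1|3).
(1|3) = 1. Collecting the sign factors: 1.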